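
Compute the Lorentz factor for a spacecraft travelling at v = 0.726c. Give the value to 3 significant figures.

γ ≈ 1.45

γ = 1/√(1 − β²) = 1/√(1 − 0.726²) = 1/√(0.47292) = 1.45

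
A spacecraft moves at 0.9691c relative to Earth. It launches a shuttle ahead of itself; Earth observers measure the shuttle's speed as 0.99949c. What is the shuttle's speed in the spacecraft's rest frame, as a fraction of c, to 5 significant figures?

u' ≈ 0.96801c

Inverse velocity addition: u' = (u − v)/(1 − uv/c²)
= (0.99949 − 0.9691)/(1 − 0.99949×0.9691) = 0.030390/0.03139424 = 0.96801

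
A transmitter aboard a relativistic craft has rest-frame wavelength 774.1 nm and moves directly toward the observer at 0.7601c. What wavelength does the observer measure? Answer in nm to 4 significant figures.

Relativistic Doppler: λ_obs = λ_src √((1−β)/(1+β))
= 774.1 × √(0.239900/1.76010) = 774.1 × 0.369187 = 285.8 nm

λ_obs ≈ 285.8 nm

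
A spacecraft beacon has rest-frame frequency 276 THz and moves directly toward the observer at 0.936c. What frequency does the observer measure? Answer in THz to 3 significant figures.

Relativistic Doppler: f_obs = f_src √((1+β)/(1−β))
= 276 × √(1.9360/0.064000) = 276 × 5.5000 = 1520 THz

f_obs ≈ 1520 THz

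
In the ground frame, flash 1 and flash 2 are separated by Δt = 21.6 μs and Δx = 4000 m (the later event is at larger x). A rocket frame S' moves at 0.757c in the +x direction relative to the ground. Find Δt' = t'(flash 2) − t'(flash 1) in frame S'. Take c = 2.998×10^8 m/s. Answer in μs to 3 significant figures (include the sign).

Δt' ≈ 17.6 μs

γ = 1/√(1 − 0.757²) = 1.5304
Δt' = γ(Δt − vΔx/c²) = 1.5304 × (21.6 μs − 0.757×4000 m / (2.998×10^8 m/s))
= 1.5304 × (11.500 μs) = 17.6 μs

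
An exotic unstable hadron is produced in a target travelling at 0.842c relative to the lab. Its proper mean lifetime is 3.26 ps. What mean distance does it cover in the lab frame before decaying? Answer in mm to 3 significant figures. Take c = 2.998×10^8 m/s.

d ≈ 1.53 mm

γ = 1/√(1 − 0.842²) = 1.8536
Dilated lifetime: Δt = γτ₀ = 1.8536 × 3.26 ps = 6.0429 ps
d = vΔt = 0.842c × 6.0429 ps = 2.5243×10^8 m/s × 6.0429×10^-12 s = 1.53 mm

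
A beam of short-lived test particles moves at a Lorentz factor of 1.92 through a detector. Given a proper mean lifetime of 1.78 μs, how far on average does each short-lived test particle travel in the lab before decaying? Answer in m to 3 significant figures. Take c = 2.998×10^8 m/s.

β = √(1 − 1/γ²) = √(1 − 1/1.92²) = 0.85366
Dilated lifetime: Δt = γτ₀ = 1.92 × 1.78 μs = 3.4176 μs
d = vΔt = 0.85366c × 3.4176 μs = 2.5593×10^8 m/s × 3.4176×10^-6 s = 875 m

d ≈ 875 m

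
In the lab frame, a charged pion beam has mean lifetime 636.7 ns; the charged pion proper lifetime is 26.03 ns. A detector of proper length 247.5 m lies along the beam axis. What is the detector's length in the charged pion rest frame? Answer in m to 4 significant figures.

Time dilation ⇒ γ = Δt/τ₀ = 636.7/26.03 = 24.4602
Length contraction: L = L₀/γ = 247.5/24.4602 = 10.12 m

L ≈ 10.12 m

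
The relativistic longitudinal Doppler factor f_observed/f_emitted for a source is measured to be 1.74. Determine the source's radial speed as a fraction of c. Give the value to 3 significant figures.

β ≈ 0.503

f_obs/f_src = √((1+β)/(1−β)) = 1.74  ⇒  (1+β)/(1−β) = 3.0276
β = |1 − D²|/(1 + D²) = |1 − 3.0276|/(1 + 3.0276) = 0.503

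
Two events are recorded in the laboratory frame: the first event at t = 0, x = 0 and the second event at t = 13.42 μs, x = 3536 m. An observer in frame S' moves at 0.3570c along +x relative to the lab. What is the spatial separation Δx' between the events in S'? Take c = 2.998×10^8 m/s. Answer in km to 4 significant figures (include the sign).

Δx' ≈ 2.248 km

γ = 1/√(1 − 0.3570²) = 1.07054
Δx' = γ(Δx − vΔt) = 1.07054 × (3536 m − 0.3570×(2.998×10^8 m/s)×13.42×10^-6 s)
= 1.07054 × (2099.68 m) = 2.248 km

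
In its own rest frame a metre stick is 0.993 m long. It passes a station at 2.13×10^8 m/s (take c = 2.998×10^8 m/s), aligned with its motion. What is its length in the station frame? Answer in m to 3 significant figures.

L ≈ 0.699 m

β = v/c = 2.13×10^8 / 2.998×10^8 = 0.71047
γ = 1/√(1 − 0.71047²) = 1.4210
Length contraction: L = L₀/γ = 0.993/1.4210 = 0.699 m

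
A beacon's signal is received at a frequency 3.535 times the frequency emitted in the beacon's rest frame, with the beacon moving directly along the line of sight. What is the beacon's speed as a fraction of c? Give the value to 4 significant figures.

β ≈ 0.8518

f_obs/f_src = √((1+β)/(1−β)) = 3.535  ⇒  (1+β)/(1−β) = 12.4962
β = |1 − D²|/(1 + D²) = |1 − 12.4962|/(1 + 12.4962) = 0.8518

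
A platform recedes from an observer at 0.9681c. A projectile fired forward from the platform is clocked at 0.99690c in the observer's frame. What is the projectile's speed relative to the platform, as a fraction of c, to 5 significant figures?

u' ≈ 0.82519c

Inverse velocity addition: u' = (u − v)/(1 − uv/c²)
= (0.99690 − 0.9681)/(1 − 0.99690×0.9681) = 0.028800/0.03490111 = 0.82519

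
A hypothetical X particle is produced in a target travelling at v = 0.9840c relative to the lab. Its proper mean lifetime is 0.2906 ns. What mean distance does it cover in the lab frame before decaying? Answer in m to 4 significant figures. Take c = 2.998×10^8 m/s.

γ = 1/√(1 − 0.9840²) = 5.61267
Dilated lifetime: Δt = γτ₀ = 5.61267 × 0.2906 ns = 1.63104 ns
d = vΔt = 0.9840c × 1.63104 ns = 2.95003×10^8 m/s × 1.63104×10^-9 s = 0.4812 m

d ≈ 0.4812 m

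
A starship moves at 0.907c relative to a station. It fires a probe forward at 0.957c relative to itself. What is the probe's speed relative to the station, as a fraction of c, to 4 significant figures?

u ≈ 0.9979c

Relativistic velocity addition: u = (u' + v)/(1 + u'v/c²)
= (0.957 + 0.907)/(1 + 0.957×0.907) = 1.864/1.86800 = 0.9979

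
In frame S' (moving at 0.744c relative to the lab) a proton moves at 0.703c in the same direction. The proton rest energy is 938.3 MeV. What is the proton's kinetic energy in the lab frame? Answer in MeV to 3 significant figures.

u_lab = (0.703 + 0.744)/(1 + 0.703×0.744) = 0.950079
γ = 1/√(1 − 0.950079²) = 3.2050
K = (γ − 1)m₀c² = (3.2050 − 1) × 938.3 = 2.2050 × 938.3 = 2070 MeV

K ≈ 2070 MeV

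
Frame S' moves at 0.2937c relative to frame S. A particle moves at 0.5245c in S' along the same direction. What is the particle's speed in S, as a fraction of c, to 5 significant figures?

u ≈ 0.70898c

Relativistic velocity addition: u = (u' + v)/(1 + u'v/c²)
= (0.5245 + 0.2937)/(1 + 0.5245×0.2937) = 0.81820/1.154046 = 0.70898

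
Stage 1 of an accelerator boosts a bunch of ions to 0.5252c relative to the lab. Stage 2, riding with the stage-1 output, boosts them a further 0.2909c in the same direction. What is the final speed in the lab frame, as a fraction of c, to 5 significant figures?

Compose boost 2: (0.2909 + 0.5252)/(1 + 0.2909×0.5252) = 0.81610/1.152781 = 0.70794

u ≈ 0.70794c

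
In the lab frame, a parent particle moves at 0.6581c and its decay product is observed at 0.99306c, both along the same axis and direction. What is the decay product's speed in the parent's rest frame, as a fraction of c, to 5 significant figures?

u' ≈ 0.96679c

Inverse velocity addition: u' = (u − v)/(1 − uv/c²)
= (0.99306 − 0.6581)/(1 − 0.99306×0.6581) = 0.33496/0.3464672 = 0.96679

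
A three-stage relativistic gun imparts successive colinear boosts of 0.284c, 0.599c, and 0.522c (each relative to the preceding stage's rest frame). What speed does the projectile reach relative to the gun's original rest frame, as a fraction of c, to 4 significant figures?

Compose boost 2: (0.599 + 0.284)/(1 + 0.599×0.284) = 0.8830/1.17012 = 0.754626
Compose boost 3: (0.522 + 0.754626)/(1 + 0.522×0.754626) = 1.27663/1.39391 = 0.9159

u ≈ 0.9159c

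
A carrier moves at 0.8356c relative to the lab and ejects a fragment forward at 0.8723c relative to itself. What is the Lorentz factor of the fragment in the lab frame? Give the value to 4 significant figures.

γ ≈ 6.436

u_lab = (0.8723 + 0.8356)/(1 + 0.8723×0.8356) = 1.7079/1.728894 = 0.9878570
γ = 1/√(1 − 0.9878570²) = 6.436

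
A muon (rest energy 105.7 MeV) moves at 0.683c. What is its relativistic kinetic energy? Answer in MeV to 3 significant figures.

K ≈ 39.0 MeV

γ = 1/√(1 − 0.683²) = 1.3691
K = (γ − 1)m₀c² = (1.3691 − 1) × 105.7 MeV = 0.36908 × 105.7 MeV = 39.0 MeV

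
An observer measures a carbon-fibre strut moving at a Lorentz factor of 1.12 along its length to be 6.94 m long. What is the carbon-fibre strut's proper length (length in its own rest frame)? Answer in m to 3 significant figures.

L₀ ≈ 7.77 m

γ = 1.12 (given)
L₀ = γL = 1.12 × 6.94 = 7.77 m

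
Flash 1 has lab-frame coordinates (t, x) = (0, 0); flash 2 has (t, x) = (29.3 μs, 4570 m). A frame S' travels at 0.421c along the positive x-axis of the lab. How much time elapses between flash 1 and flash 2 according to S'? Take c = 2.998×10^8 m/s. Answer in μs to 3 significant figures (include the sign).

γ = 1/√(1 − 0.421²) = 1.1025
Δt' = γ(Δt − vΔx/c²) = 1.1025 × (29.3 μs − 0.421×4570 m / (2.998×10^8 m/s))
= 1.1025 × (22.882 μs) = 25.2 μs

Δt' ≈ 25.2 μs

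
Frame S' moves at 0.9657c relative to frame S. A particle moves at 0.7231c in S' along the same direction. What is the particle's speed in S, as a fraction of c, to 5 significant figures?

u ≈ 0.99441c

Relativistic velocity addition: u = (u' + v)/(1 + u'v/c²)
= (0.7231 + 0.9657)/(1 + 0.7231×0.9657) = 1.6888/1.698298 = 0.99441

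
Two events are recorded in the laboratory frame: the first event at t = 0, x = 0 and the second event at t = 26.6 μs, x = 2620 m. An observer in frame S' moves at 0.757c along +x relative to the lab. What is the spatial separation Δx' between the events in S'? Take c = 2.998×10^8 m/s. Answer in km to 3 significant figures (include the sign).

Δx' ≈ -5.23 km

γ = 1/√(1 − 0.757²) = 1.5304
Δx' = γ(Δx − vΔt) = 1.5304 × (2620 m − 0.757×(2.998×10^8 m/s)×26.6×10^-6 s)
= 1.5304 × (-3416.8 m) = -5.23 km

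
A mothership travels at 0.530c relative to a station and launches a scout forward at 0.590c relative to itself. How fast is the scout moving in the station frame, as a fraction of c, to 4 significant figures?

Compose boost 2: (0.590 + 0.530)/(1 + 0.590×0.530) = 1.120/1.31270 = 0.8532

u ≈ 0.8532c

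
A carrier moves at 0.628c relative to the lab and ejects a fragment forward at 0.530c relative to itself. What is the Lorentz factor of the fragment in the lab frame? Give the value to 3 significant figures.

γ ≈ 2.02

u_lab = (0.530 + 0.628)/(1 + 0.530×0.628) = 1.158/1.33284 = 0.868821
γ = 1/√(1 − 0.868821²) = 2.02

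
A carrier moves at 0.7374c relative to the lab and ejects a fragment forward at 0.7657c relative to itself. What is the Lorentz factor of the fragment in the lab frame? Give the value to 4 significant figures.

u_lab = (0.7657 + 0.7374)/(1 + 0.7657×0.7374) = 1.5031/1.564627 = 0.9606761
γ = 1/√(1 − 0.9606761²) = 3.601

γ ≈ 3.601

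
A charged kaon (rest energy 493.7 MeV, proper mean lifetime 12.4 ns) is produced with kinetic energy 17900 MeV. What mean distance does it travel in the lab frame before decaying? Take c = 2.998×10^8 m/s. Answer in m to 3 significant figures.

γ = 1 + K/(m₀c²) = 1 + 17900/493.7 = 37.257
β = √(1 − 1/γ²) = 0.99964
Dilated lifetime: γτ₀ = 37.257 × 12.4 ns = 461.98 ns
d = βc·γτ₀ = 0.99964 × (2.998×10^8 m/s) × 4.6198×10^-7 s = 138 m

d ≈ 138 m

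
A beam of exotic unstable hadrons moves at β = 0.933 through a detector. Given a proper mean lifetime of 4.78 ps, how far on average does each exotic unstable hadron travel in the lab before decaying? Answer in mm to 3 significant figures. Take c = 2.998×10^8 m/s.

d ≈ 3.72 mm

γ = 1/√(1 − 0.933²) = 2.7787
Dilated lifetime: Δt = γτ₀ = 2.7787 × 4.78 ps = 13.282 ps
d = vΔt = 0.933c × 13.282 ps = 2.7971×10^8 m/s × 1.3282×10^-11 s = 3.72 mm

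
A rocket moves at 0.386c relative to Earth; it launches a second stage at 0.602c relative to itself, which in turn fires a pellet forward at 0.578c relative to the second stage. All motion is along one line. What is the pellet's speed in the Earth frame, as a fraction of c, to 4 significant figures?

Compose boost 2: (0.602 + 0.386)/(1 + 0.602×0.386) = 0.9880/1.23237 = 0.801706
Compose boost 3: (0.578 + 0.801706)/(1 + 0.578×0.801706) = 1.37971/1.46339 = 0.9428

u ≈ 0.9428c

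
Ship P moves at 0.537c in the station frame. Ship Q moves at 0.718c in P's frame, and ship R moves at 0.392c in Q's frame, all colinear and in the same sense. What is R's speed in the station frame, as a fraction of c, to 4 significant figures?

Compose boost 2: (0.718 + 0.537)/(1 + 0.718×0.537) = 1.255/1.38557 = 0.905767
Compose boost 3: (0.392 + 0.905767)/(1 + 0.392×0.905767) = 1.29777/1.35506 = 0.9577

u ≈ 0.9577c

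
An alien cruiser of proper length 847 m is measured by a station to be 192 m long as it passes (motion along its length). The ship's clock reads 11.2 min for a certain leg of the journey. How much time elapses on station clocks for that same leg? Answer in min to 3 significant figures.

Length contraction ⇒ γ = L₀/L = 847/192 = 4.4115
Time dilation: Δt = γτ₀ = 4.4115 × 11.2 min = 49.4 min

Δt ≈ 49.4 min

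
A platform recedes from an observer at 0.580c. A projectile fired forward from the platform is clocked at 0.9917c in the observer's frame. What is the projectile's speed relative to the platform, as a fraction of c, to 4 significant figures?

u' ≈ 0.9691c

Inverse velocity addition: u' = (u − v)/(1 − uv/c²)
= (0.9917 − 0.580)/(1 − 0.9917×0.580) = 0.4117/0.424814 = 0.9691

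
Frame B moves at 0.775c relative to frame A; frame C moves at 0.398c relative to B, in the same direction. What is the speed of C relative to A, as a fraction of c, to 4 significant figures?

Compose boost 2: (0.398 + 0.775)/(1 + 0.398×0.775) = 1.173/1.30845 = 0.8965

u ≈ 0.8965c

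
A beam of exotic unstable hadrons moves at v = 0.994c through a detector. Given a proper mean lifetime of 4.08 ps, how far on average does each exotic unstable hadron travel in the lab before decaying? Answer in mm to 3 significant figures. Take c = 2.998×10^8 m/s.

d ≈ 11.1 mm

γ = 1/√(1 − 0.994²) = 9.1424
Dilated lifetime: Δt = γτ₀ = 9.1424 × 4.08 ps = 37.301 ps
d = vΔt = 0.994c × 37.301 ps = 2.9800×10^8 m/s × 3.7301×10^-11 s = 11.1 mm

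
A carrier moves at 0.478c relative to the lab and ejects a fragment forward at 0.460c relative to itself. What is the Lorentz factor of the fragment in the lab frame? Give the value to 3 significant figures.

u_lab = (0.460 + 0.478)/(1 + 0.460×0.478) = 0.9380/1.21988 = 0.768928
γ = 1/√(1 − 0.768928²) = 1.56

γ ≈ 1.56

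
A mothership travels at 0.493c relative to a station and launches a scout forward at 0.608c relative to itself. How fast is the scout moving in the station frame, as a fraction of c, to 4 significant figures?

Compose boost 2: (0.608 + 0.493)/(1 + 0.608×0.493) = 1.101/1.29974 = 0.8471

u ≈ 0.8471c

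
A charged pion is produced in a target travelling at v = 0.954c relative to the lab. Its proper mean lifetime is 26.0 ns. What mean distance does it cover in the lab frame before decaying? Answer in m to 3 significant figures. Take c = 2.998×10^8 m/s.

d ≈ 24.8 m

γ = 1/√(1 − 0.954²) = 3.3355
Dilated lifetime: Δt = γτ₀ = 3.3355 × 26.0 ns = 86.723 ns
d = vΔt = 0.954c × 86.723 ns = 2.8601×10^8 m/s × 8.6723×10^-8 s = 24.8 m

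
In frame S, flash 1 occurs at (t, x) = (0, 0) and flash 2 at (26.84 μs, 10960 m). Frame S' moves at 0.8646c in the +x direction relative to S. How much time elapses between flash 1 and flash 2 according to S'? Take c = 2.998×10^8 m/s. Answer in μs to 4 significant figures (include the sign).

Δt' ≈ -9.489 μs

γ = 1/√(1 − 0.8646²) = 1.99021
Δt' = γ(Δt − vΔx/c²) = 1.99021 × (26.84 μs − 0.8646×10960 m / (2.998×10^8 m/s))
= 1.99021 × (-4.76779 μs) = -9.489 μs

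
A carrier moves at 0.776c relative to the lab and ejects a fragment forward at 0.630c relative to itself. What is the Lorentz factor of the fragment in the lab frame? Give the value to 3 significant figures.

u_lab = (0.630 + 0.776)/(1 + 0.630×0.776) = 1.406/1.48888 = 0.944334
γ = 1/√(1 − 0.944334²) = 3.04

γ ≈ 3.04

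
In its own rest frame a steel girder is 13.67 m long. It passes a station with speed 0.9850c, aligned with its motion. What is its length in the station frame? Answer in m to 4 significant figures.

L ≈ 2.359 m

γ = 1/√(1 − 0.9850²) = 5.79528
Length contraction: L = L₀/γ = 13.67/5.79528 = 2.359 m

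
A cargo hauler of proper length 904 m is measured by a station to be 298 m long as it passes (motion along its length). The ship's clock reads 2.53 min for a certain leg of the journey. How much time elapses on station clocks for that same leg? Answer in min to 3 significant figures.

Δt ≈ 7.67 min

Length contraction ⇒ γ = L₀/L = 904/298 = 3.0336
Time dilation: Δt = γτ₀ = 3.0336 × 2.53 min = 7.67 min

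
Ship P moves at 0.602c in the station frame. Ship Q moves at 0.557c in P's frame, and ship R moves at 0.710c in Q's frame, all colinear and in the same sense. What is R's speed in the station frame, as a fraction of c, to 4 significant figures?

u ≈ 0.9763c

Compose boost 2: (0.557 + 0.602)/(1 + 0.557×0.602) = 1.159/1.33531 = 0.867961
Compose boost 3: (0.710 + 0.867961)/(1 + 0.710×0.867961) = 1.57796/1.61625 = 0.9763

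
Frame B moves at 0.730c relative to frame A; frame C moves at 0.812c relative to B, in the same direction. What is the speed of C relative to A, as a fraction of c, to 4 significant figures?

Compose boost 2: (0.812 + 0.730)/(1 + 0.812×0.730) = 1.542/1.59276 = 0.9681

u ≈ 0.9681c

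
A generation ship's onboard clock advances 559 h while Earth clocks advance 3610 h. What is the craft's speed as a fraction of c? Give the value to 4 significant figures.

γ = Δt/τ₀ = 3610/559 = 6.45796
β = √(1 − 1/γ²) = √(1 − 1/6.45796²) = 0.9879

β ≈ 0.9879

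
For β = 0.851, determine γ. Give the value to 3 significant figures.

γ ≈ 1.90

γ = 1/√(1 − β²) = 1/√(1 − 0.851²) = 1/√(0.27580) = 1.90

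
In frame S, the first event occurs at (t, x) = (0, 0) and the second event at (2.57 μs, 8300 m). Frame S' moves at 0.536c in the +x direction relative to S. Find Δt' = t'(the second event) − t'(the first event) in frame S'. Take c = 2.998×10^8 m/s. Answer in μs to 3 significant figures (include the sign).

Δt' ≈ -14.5 μs

γ = 1/√(1 − 0.536²) = 1.1845
Δt' = γ(Δt − vΔx/c²) = 1.1845 × (2.57 μs − 0.536×8300 m / (2.998×10^8 m/s))
= 1.1845 × (-12.269 μs) = -14.5 μs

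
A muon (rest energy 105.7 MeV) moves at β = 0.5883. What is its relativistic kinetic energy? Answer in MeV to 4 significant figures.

K ≈ 25.01 MeV

γ = 1/√(1 − 0.5883²) = 1.23664
K = (γ − 1)m₀c² = (1.23664 − 1) × 105.7 MeV = 0.236640 × 105.7 MeV = 25.01 MeV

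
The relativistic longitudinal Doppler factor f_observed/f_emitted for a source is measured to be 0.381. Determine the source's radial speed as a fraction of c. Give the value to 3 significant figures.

f_obs/f_src = √((1−β)/(1+β)) = 0.381  ⇒  (1−β)/(1+β) = 0.14516
β = |1 − D²|/(1 + D²) = |1 − 0.14516|/(1 + 0.14516) = 0.746

β ≈ 0.746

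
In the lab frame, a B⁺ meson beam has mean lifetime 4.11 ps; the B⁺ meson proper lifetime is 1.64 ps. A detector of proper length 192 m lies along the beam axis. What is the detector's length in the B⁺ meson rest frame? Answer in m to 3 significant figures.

L ≈ 76.6 m

Time dilation ⇒ γ = Δt/τ₀ = 4.11/1.64 = 2.5061
Length contraction: L = L₀/γ = 192/2.5061 = 76.6 m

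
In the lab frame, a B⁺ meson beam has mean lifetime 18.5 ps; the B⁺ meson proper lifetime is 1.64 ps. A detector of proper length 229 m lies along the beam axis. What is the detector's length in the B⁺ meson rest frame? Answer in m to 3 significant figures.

L ≈ 20.3 m

Time dilation ⇒ γ = Δt/τ₀ = 18.5/1.64 = 11.280
Length contraction: L = L₀/γ = 229/11.280 = 20.3 m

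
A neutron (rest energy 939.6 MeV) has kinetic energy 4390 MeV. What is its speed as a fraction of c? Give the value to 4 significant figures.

β ≈ 0.9843

γ = 1 + K/(m₀c²) = 1 + 4390/939.6 = 5.67220
β = √(1 − 1/γ²) = 0.9843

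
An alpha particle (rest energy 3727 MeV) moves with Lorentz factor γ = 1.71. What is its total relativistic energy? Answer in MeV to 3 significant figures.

γ = 1.71 (given)
E = γm₀c² = 1.71 × 3727 MeV = 6370 MeV

E ≈ 6370 MeV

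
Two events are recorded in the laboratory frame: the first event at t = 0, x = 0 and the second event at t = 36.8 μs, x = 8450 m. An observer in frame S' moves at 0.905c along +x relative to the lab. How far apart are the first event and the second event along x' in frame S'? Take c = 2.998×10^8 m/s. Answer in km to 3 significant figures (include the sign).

γ = 1/√(1 − 0.905²) = 2.3507
Δx' = γ(Δx − vΔt) = 2.3507 × (8450 m − 0.905×(2.998×10^8 m/s)×36.8×10^-6 s)
= 2.3507 × (-1534.5 m) = -3.61 km

Δx' ≈ -3.61 km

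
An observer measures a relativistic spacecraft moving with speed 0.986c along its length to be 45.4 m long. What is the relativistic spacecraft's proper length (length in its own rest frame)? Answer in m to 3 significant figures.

γ = 1/√(1 − 0.986²) = 5.9972
L₀ = γL = 5.9972 × 45.4 = 272 m

L₀ ≈ 272 m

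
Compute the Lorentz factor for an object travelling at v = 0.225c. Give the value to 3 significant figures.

γ = 1/√(1 − β²) = 1/√(1 − 0.225²) = 1/√(0.94937) = 1.03

γ ≈ 1.03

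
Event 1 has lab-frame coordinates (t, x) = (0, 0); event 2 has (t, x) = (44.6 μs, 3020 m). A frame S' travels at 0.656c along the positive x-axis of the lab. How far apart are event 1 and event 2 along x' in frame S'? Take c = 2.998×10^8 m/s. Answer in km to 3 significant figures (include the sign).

γ = 1/√(1 − 0.656²) = 1.3249
Δx' = γ(Δx − vΔt) = 1.3249 × (3020 m − 0.656×(2.998×10^8 m/s)×44.6×10^-6 s)
= 1.3249 × (-5751.4 m) = -7.62 km

Δx' ≈ -7.62 km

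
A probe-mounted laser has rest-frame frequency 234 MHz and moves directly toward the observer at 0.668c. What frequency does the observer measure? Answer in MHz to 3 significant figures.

f_obs ≈ 524 MHz

Relativistic Doppler: f_obs = f_src √((1+β)/(1−β))
= 234 × √(1.6680/0.33200) = 234 × 2.2414 = 524 MHz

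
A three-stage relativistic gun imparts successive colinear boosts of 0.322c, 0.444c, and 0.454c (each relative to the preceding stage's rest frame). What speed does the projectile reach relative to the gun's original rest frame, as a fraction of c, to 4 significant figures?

u ≈ 0.8619c

Compose boost 2: (0.444 + 0.322)/(1 + 0.444×0.322) = 0.7660/1.14297 = 0.670185
Compose boost 3: (0.454 + 0.670185)/(1 + 0.454×0.670185) = 1.12418/1.30426 = 0.8619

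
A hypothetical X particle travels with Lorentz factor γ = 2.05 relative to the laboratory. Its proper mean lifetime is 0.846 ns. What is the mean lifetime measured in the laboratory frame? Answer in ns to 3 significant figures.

γ = 2.05 (given)
Time dilation: Δt = γτ₀ = 2.05 × 0.846 ns = 1.73 ns

Δt ≈ 1.73 ns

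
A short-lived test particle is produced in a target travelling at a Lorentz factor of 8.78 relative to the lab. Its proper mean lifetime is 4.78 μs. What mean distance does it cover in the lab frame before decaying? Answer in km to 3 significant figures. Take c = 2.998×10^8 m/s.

d ≈ 12.5 km

β = √(1 − 1/γ²) = √(1 − 1/8.78²) = 0.99349
Dilated lifetime: Δt = γτ₀ = 8.78 × 4.78 μs = 41.968 μs
d = vΔt = 0.99349c × 41.968 μs = 2.9785×10^8 m/s × 4.1968×10^-5 s = 12.5 km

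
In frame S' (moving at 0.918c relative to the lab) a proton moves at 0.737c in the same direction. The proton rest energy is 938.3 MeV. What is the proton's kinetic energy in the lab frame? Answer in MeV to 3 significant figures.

K ≈ 4930 MeV

u_lab = (0.737 + 0.918)/(1 + 0.737×0.918) = 0.987137
γ = 1/√(1 − 0.987137²) = 6.2548
K = (γ − 1)m₀c² = (6.2548 − 1) × 938.3 = 5.2548 × 938.3 = 4930 MeV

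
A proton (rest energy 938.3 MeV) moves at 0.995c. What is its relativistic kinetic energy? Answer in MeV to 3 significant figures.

γ = 1/√(1 − 0.995²) = 10.013
K = (γ − 1)m₀c² = (10.013 − 1) × 938.3 MeV = 9.0125 × 938.3 MeV = 8460 MeV

K ≈ 8460 MeV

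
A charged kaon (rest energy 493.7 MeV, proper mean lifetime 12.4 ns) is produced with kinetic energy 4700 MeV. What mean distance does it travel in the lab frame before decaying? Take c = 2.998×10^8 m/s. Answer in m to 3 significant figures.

γ = 1 + K/(m₀c²) = 1 + 4700/493.7 = 10.520
β = √(1 − 1/γ²) = 0.99547
Dilated lifetime: γτ₀ = 10.520 × 12.4 ns = 130.45 ns
d = βc·γτ₀ = 0.99547 × (2.998×10^8 m/s) × 1.3045×10^-7 s = 38.9 m

d ≈ 38.9 m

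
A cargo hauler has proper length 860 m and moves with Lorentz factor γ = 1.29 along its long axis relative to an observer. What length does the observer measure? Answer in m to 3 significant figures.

L ≈ 667 m

γ = 1.29 (given)
Length contraction: L = L₀/γ = 860/1.29 = 667 m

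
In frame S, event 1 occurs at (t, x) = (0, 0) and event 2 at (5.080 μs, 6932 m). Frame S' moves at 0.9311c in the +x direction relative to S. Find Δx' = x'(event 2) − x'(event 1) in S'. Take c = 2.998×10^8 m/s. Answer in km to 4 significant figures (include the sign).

γ = 1/√(1 − 0.9311²) = 2.74150
Δx' = γ(Δx − vΔt) = 2.74150 × (6932 m − 0.9311×(2.998×10^8 m/s)×5.080×10^-6 s)
= 2.74150 × (5513.95 m) = 15.12 km

Δx' ≈ 15.12 km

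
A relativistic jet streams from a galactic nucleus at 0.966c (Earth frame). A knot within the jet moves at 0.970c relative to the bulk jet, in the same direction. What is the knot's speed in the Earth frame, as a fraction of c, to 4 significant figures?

Relativistic velocity addition: u = (u' + v)/(1 + u'v/c²)
= (0.970 + 0.966)/(1 + 0.970×0.966) = 1.936/1.93702 = 0.9995

u ≈ 0.9995c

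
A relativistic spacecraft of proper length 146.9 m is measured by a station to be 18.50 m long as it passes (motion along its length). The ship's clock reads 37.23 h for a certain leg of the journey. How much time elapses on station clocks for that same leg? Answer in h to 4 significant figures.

Δt ≈ 295.6 h

Length contraction ⇒ γ = L₀/L = 146.9/18.50 = 7.94054
Time dilation: Δt = γτ₀ = 7.94054 × 37.23 h = 295.6 h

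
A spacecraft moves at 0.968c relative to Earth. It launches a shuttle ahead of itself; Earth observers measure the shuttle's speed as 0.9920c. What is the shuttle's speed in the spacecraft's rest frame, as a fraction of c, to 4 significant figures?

Inverse velocity addition: u' = (u − v)/(1 − uv/c²)
= (0.9920 − 0.968)/(1 − 0.9920×0.968) = 0.02400/0.0397440 = 0.6039

u' ≈ 0.6039c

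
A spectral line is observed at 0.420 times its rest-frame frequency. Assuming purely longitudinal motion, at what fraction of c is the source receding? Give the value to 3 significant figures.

f_obs/f_src = √((1−β)/(1+β)) = 0.420  ⇒  (1−β)/(1+β) = 0.17640
β = |1 − D²|/(1 + D²) = |1 − 0.17640|/(1 + 0.17640) = 0.700

β ≈ 0.700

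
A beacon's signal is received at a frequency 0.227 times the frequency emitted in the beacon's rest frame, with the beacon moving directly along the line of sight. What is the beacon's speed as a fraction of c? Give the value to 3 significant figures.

β ≈ 0.902

f_obs/f_src = √((1−β)/(1+β)) = 0.227  ⇒  (1−β)/(1+β) = 0.051529
β = |1 − D²|/(1 + D²) = |1 − 0.051529|/(1 + 0.051529) = 0.902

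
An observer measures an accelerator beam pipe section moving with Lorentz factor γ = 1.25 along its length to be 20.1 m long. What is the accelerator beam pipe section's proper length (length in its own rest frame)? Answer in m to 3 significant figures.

γ = 1.25 (given)
L₀ = γL = 1.25 × 20.1 = 25.1 m

L₀ ≈ 25.1 m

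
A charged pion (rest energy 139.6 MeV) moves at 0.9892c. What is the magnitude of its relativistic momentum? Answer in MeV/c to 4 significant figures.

γ = 1/√(1 − 0.9892²) = 6.82258
p = γβm₀c = 6.82258 × 0.9892 × 139.6 MeV/c = 942.1 MeV/c

p ≈ 942.1 MeV/c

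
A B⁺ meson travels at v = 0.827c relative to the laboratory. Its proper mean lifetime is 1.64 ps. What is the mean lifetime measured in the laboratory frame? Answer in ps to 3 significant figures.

Δt ≈ 2.92 ps

γ = 1/√(1 − 0.827²) = 1.7787
Time dilation: Δt = γτ₀ = 1.7787 × 1.64 ps = 2.92 ps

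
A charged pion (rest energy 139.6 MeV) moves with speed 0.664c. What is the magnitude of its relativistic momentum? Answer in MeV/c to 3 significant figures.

p ≈ 124 MeV/c

γ = 1/√(1 − 0.664²) = 1.3374
p = γβm₀c = 1.3374 × 0.664 × 139.6 MeV/c = 124 MeV/c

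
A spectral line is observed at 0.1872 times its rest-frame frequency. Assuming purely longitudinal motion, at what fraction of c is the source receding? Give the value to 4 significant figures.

β ≈ 0.9323

f_obs/f_src = √((1−β)/(1+β)) = 0.1872  ⇒  (1−β)/(1+β) = 0.0350438
β = |1 − D²|/(1 + D²) = |1 − 0.0350438|/(1 + 0.0350438) = 0.9323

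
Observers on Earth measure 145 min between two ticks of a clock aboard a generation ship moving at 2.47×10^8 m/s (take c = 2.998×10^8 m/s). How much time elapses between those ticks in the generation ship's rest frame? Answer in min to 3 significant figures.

τ₀ ≈ 82.2 min

β = v/c = 2.47×10^8 / 2.998×10^8 = 0.82388
γ = 1/√(1 − 0.82388²) = 1.7644
Proper time: τ₀ = Δt/γ = 145/1.7644 = 82.2 min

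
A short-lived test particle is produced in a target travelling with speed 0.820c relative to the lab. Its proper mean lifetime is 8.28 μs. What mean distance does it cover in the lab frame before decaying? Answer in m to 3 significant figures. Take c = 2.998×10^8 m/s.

γ = 1/√(1 − 0.820²) = 1.7471
Dilated lifetime: Δt = γτ₀ = 1.7471 × 8.28 μs = 14.466 μs
d = vΔt = 0.820c × 14.466 μs = 2.4584×10^8 m/s × 1.4466×10^-5 s = 3560 m

d ≈ 3560 m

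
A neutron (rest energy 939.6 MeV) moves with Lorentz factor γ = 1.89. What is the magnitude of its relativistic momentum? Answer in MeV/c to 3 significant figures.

β = √(1 − 1/γ²) = √(1 − 1/1.89²) = 0.84856
p = γβm₀c = 1.89 × 0.84856 × 939.6 MeV/c = 1510 MeV/c

p ≈ 1510 MeV/c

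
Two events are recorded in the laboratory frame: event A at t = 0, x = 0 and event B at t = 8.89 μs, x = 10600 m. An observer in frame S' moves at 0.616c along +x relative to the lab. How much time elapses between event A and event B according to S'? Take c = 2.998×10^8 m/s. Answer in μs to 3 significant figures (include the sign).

γ = 1/√(1 − 0.616²) = 1.2694
Δt' = γ(Δt − vΔx/c²) = 1.2694 × (8.89 μs − 0.616×10600 m / (2.998×10^8 m/s))
= 1.2694 × (-12.890 μs) = -16.4 μs

Δt' ≈ -16.4 μs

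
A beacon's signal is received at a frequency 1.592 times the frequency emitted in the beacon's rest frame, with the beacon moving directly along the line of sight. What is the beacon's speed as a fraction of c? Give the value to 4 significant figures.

f_obs/f_src = √((1+β)/(1−β)) = 1.592  ⇒  (1+β)/(1−β) = 2.53446
β = |1 − D²|/(1 + D²) = |1 − 2.53446|/(1 + 2.53446) = 0.4341

β ≈ 0.4341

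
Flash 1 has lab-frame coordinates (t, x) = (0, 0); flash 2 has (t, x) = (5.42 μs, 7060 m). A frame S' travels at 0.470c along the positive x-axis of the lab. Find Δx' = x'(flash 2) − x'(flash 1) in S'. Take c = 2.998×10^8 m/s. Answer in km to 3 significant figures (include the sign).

γ = 1/√(1 − 0.470²) = 1.1329
Δx' = γ(Δx − vΔt) = 1.1329 × (7060 m − 0.470×(2.998×10^8 m/s)×5.42×10^-6 s)
= 1.1329 × (6296.3 m) = 7.13 km

Δx' ≈ 7.13 km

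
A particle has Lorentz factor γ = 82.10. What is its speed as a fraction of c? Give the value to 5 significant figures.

β ≈ 0.99993

β = √(1 − 1/γ²) = √(1 − 1/82.10²) = √(0.9998516) = 0.99993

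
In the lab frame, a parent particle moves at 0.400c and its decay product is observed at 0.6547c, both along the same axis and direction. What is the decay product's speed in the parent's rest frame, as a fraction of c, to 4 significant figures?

u' ≈ 0.3451c

Inverse velocity addition: u' = (u − v)/(1 − uv/c²)
= (0.6547 − 0.400)/(1 − 0.6547×0.400) = 0.2547/0.738120 = 0.3451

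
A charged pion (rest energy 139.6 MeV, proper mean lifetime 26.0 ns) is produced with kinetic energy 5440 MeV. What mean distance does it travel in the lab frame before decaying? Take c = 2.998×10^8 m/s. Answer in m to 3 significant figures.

γ = 1 + K/(m₀c²) = 1 + 5440/139.6 = 39.968
β = √(1 − 1/γ²) = 0.99969
Dilated lifetime: γτ₀ = 39.968 × 26.0 ns = 1039.2 ns
d = βc·γτ₀ = 0.99969 × (2.998×10^8 m/s) × 1.0392×10^-6 s = 311 m

d ≈ 311 m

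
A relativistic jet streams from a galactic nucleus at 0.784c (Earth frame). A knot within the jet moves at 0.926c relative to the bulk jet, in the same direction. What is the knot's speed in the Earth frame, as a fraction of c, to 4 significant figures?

u ≈ 0.9907c

Relativistic velocity addition: u = (u' + v)/(1 + u'v/c²)
= (0.926 + 0.784)/(1 + 0.926×0.784) = 1.710/1.72598 = 0.9907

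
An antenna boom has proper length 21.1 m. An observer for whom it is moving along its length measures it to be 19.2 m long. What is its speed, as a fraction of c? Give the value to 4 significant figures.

β ≈ 0.4147

γ = L₀/L = 21.1/19.2 = 1.09896
β = √(1 − 1/γ²) = 0.4147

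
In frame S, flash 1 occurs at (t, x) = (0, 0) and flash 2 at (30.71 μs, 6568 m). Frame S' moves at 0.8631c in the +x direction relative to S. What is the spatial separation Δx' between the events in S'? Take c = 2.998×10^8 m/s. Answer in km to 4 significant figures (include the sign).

Δx' ≈ -2.729 km

γ = 1/√(1 − 0.8631²) = 1.98007
Δx' = γ(Δx − vΔt) = 1.98007 × (6568 m − 0.8631×(2.998×10^8 m/s)×30.71×10^-6 s)
= 1.98007 × (-1378.44 m) = -2.729 km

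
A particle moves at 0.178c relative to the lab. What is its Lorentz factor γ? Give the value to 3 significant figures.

γ = 1/√(1 − β²) = 1/√(1 − 0.178²) = 1/√(0.96832) = 1.02

γ ≈ 1.02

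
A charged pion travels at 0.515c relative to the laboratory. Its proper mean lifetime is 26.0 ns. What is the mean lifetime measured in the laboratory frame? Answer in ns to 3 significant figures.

Δt ≈ 30.3 ns

γ = 1/√(1 − 0.515²) = 1.1666
Time dilation: Δt = γτ₀ = 1.1666 × 26.0 ns = 30.3 ns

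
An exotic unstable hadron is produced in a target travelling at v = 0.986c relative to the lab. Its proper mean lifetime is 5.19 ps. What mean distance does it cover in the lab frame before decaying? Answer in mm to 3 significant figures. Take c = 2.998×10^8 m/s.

d ≈ 9.20 mm

γ = 1/√(1 − 0.986²) = 5.9972
Dilated lifetime: Δt = γτ₀ = 5.9972 × 5.19 ps = 31.125 ps
d = vΔt = 0.986c × 31.125 ps = 2.9560×10^8 m/s × 3.1125×10^-11 s = 9.20 mm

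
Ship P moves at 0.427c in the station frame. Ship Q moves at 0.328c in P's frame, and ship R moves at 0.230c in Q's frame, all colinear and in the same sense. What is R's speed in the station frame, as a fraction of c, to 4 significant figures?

Compose boost 2: (0.328 + 0.427)/(1 + 0.328×0.427) = 0.7550/1.14006 = 0.662248
Compose boost 3: (0.230 + 0.662248)/(1 + 0.230×0.662248) = 0.892248/1.15232 = 0.7743

u ≈ 0.7743c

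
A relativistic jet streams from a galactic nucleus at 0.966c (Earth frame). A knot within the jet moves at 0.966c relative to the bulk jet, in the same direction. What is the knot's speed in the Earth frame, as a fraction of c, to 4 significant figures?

u ≈ 0.9994c

Relativistic velocity addition: u = (u' + v)/(1 + u'v/c²)
= (0.966 + 0.966)/(1 + 0.966×0.966) = 1.932/1.93316 = 0.9994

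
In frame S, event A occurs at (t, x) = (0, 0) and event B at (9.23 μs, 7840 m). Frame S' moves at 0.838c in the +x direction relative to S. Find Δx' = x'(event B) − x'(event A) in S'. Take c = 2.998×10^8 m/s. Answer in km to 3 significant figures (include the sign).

Δx' ≈ 10.1 km

γ = 1/√(1 − 0.838²) = 1.8326
Δx' = γ(Δx − vΔt) = 1.8326 × (7840 m − 0.838×(2.998×10^8 m/s)×9.23×10^-6 s)
= 1.8326 × (5521.1 m) = 10.1 km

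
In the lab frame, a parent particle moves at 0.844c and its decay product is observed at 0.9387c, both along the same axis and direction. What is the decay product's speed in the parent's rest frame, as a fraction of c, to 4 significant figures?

Inverse velocity addition: u' = (u − v)/(1 − uv/c²)
= (0.9387 − 0.844)/(1 − 0.9387×0.844) = 0.09470/0.207737 = 0.4559

u' ≈ 0.4559c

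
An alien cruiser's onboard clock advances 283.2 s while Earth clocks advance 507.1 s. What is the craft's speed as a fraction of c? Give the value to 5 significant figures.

β ≈ 0.82952

γ = Δt/τ₀ = 507.1/283.2 = 1.790607
β = √(1 − 1/γ²) = √(1 − 1/1.790607²) = 0.82952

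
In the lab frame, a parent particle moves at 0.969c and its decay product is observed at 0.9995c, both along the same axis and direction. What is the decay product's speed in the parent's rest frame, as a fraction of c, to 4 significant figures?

u' ≈ 0.9687c

Inverse velocity addition: u' = (u − v)/(1 − uv/c²)
= (0.9995 − 0.969)/(1 − 0.9995×0.969) = 0.03050/0.0314845 = 0.9687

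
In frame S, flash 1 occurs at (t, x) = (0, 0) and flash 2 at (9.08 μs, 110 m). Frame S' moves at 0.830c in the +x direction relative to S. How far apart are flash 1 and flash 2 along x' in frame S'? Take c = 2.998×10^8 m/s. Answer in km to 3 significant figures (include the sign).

γ = 1/√(1 − 0.830²) = 1.7929
Δx' = γ(Δx − vΔt) = 1.7929 × (110 m − 0.830×(2.998×10^8 m/s)×9.08×10^-6 s)
= 1.7929 × (-2149.4 m) = -3.85 km

Δx' ≈ -3.85 km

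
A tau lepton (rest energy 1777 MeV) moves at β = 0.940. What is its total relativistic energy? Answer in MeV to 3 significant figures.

E ≈ 5210 MeV

γ = 1/√(1 − 0.940²) = 2.9311
E = γm₀c² = 2.9311 × 1777 MeV = 5210 MeV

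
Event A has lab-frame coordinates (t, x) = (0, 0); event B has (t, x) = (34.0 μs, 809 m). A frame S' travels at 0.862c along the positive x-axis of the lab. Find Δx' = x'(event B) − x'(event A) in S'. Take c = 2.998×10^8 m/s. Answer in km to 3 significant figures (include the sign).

γ = 1/√(1 − 0.862²) = 1.9727
Δx' = γ(Δx − vΔt) = 1.9727 × (809 m − 0.862×(2.998×10^8 m/s)×34.0×10^-6 s)
= 1.9727 × (-7977.5 m) = -15.7 km

Δx' ≈ -15.7 km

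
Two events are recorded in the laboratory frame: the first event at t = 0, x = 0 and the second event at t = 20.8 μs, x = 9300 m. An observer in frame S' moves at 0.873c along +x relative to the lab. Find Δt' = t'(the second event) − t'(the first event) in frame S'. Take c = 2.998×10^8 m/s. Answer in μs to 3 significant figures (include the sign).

Δt' ≈ -12.9 μs

γ = 1/√(1 − 0.873²) = 2.0504
Δt' = γ(Δt − vΔx/c²) = 2.0504 × (20.8 μs − 0.873×9300 m / (2.998×10^8 m/s))
= 2.0504 × (-6.2811 μs) = -12.9 μs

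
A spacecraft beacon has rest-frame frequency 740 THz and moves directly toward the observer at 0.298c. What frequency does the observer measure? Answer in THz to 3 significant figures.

f_obs ≈ 1010 THz

Relativistic Doppler: f_obs = f_src √((1+β)/(1−β))
= 740 × √(1.2980/0.70200) = 740 × 1.3598 = 1010 THz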